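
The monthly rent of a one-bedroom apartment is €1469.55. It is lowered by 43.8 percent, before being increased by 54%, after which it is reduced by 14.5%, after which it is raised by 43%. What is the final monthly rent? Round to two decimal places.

After the 43.8% decrease: €1469.55 × 0.562 = €825.8871.
After the 54% increase: €825.8871 × 1.54 = €1271.866134.
Apply the 14.5% decrease: €1271.866134 × 0.855 = €1087.44554457.
Apply the 43% increase: €1087.44554457 × 1.43 = €1555.0471287351 ≈ €1555.05.

€1555.05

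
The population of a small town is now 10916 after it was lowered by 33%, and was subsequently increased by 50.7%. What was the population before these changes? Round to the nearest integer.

10811

Undoing the 50.7% increase: 10916 ÷ 1.507 ≈ 7243.530192.
Undoing the 33% decrease: 7243.530192 ÷ 0.67 ≈ 10811.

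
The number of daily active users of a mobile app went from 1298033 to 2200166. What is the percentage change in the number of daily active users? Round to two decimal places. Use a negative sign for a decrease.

69.50%

Change: 2200166 − 1298033 = 902133.
Relative to the original: 902133 ÷ 1298033 ≈ 69.50%.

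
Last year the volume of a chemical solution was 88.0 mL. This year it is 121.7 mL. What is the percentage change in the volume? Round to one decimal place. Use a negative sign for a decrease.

Change: 121.7 − 88.0 = 33.7.
Relative to the original: 33.7 ÷ 88.0 ≈ 38.3%.

38.3%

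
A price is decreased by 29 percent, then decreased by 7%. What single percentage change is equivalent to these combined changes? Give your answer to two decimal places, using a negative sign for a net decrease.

-33.97%

The combined multiplier is 0.71 × 0.93 = 0.6603.
That corresponds to a decrease of 33.97%.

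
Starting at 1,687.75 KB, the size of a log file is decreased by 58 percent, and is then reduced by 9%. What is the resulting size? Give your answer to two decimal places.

645.06 KB

Apply the 58% decrease: 1,687.75 × 0.42 = 708.855.
Apply the 9% decrease: 708.855 × 0.91 = 645.05805 ≈ 645.06.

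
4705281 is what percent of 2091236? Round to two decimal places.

225.00%

4705281 ÷ 2091236 = 225.00%.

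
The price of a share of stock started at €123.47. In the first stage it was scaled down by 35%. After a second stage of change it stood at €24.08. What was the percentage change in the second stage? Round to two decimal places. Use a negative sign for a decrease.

After the first stage: €123.47 × 0.65 = €80.2555.
Second-stage multiplier: €24.08 ÷ €80.2555 ≈ 0.300042.
That is a change of -70.00%.

-70.00%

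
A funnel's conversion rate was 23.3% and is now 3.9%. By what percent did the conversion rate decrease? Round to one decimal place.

The change is 3.9 − 23.3 = -19.4 percentage points.
Relative to the original 23.3%, that is -19.4 ÷ 23.3 ≈ -83.3%.
So the conversion rate fell by 83.3%.

83.3%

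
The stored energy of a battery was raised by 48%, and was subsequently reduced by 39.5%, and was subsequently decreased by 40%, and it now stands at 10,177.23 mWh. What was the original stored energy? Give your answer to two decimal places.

Undoing the 40% decrease: 10,177.23 ÷ 0.6 = 16962.05.
Undoing the 39.5% decrease: 16962.05 ÷ 0.605 ≈ 28036.446281.
Undoing the 48% increase: 28036.446281 ÷ 1.48 ≈ 18,943.54 mWh.

18,943.54 mWh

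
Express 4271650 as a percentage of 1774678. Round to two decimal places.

240.70%

4271650 ÷ 1774678 ≈ 240.70%.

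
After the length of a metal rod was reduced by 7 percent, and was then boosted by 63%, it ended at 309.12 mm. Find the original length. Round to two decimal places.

203.92 mm

Undoing the 63% increase: 309.12 ÷ 1.63 ≈ 189.644172.
Undoing the 7% decrease: 189.644172 ÷ 0.93 ≈ 203.92 mm.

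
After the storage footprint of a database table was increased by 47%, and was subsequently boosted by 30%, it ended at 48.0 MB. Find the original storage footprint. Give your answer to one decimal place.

The overall multiplier applied was 1.47 × 1.3 = 1.911.
So the original storage footprint was 48.0 ÷ 1.911 ≈ 25.1 MB.

25.1 MB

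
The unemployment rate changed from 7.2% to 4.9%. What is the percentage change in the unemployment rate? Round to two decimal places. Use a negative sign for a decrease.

-31.94%

The change is 4.9 − 7.2 = -2.3 percentage points.
Relative to the original 7.2%, that is -2.3 ÷ 7.2 ≈ -31.94%.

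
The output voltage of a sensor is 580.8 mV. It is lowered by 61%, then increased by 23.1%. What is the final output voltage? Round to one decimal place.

Apply the 61% decrease: 580.8 × 0.39 = 226.512.
23.1% increase: 226.512 × 1.231 = 278.836272 ≈ 278.8.

278.8 mV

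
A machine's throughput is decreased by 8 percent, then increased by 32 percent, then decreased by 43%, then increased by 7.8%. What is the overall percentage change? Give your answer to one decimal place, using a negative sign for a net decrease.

-25.4%

An 8% decrease multiplies by 0.92.
Then a 32% increase: 0.92 × 1.32 = 1.2144.
Then a 43% decrease: 1.2144 × 0.57 = 0.692208.
Then a 7.8% increase: 0.692208 × 1.078 = 0.746200224.
Overall factor 0.746200224, i.e. -25.4%.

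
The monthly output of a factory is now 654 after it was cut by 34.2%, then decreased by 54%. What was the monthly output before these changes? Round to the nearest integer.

2161

The overall multiplier applied was 0.658 × 0.46 = 0.30268.
So the original monthly output was 654 ÷ 0.30268 ≈ 2161.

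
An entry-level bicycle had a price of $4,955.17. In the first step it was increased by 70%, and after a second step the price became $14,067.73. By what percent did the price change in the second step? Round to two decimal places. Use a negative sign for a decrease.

67.00%

After the first step: $4,955.17 × 1.7 = $8423.789.
Second-step multiplier: $14,067.73 ÷ $8423.789 ≈ 1.67.
That is a change of 67.00%.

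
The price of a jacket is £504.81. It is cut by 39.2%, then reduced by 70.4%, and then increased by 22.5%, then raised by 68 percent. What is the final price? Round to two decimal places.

£186.97

After the 39.2% decrease: £504.81 × 0.608 = £306.92448.
Apply the 70.4% decrease: £306.92448 × 0.296 = £90.84964608.
22.5% increase: £90.84964608 × 1.225 = £111.290816448.
Apply the 68% increase: £111.290816448 × 1.68 = £186.96857163264 ≈ £186.97.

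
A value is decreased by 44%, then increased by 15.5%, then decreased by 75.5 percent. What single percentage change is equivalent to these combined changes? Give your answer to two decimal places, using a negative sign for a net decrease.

A 44% decrease multiplies by 0.56.
Then a 15.5% increase: 0.56 × 1.155 = 0.6468.
Then a 75.5% decrease: 0.6468 × 0.245 = 0.158466.
Overall factor 0.158466, i.e. -84.15%.

-84.15%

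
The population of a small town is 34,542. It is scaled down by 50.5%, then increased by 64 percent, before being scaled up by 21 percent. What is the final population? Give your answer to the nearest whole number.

33,930

50.5% decrease: 34,542 × 0.495 = 17098.29.
Apply the 64% increase: 17098.29 × 1.64 = 28041.1956.
21% increase: 28041.1956 × 1.21 = 33929.846676 ≈ 33,930.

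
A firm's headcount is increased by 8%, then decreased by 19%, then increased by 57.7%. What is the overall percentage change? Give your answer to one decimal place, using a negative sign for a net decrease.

The combined multiplier is 1.08 × 0.81 × 1.577 = 1.3795596.
That corresponds to an increase of 38.0%.

38.0%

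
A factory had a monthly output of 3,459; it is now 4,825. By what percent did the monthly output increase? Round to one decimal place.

39.5%

Change: 4,825 − 3,459 = 1,366.
Relative to the original: 1,366 ÷ 3,459 ≈ 39.5%.
So the monthly output increased by 39.5%.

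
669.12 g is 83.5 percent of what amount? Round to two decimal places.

669.12 g ÷ 0.835 ≈ 801.34 g.

801.34 g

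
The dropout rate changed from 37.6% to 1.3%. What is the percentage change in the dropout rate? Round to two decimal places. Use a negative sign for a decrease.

The change is 1.3 − 37.6 = -36.3 percentage points.
Relative to the original 37.6%, that is -36.3 ÷ 37.6 ≈ -96.54%.

-96.54%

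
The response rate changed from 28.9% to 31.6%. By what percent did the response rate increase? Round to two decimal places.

The change is 31.6 − 28.9 = 2.7 percentage points.
Relative to the original 28.9%, that is 2.7 ÷ 28.9 ≈ 9.34%.
So the response rate rose by 9.34%.

9.34%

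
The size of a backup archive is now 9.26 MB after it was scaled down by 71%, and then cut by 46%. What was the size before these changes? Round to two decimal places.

The overall multiplier applied was 0.29 × 0.54 = 0.1566.
So the original size was 9.26 ÷ 0.1566 ≈ 59.13 MB.

59.13 MB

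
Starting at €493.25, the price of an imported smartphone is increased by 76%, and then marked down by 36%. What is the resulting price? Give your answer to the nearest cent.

€555.60

Each change multiplies by a factor: 1.76 × 0.64 = 1.1264.
€493.25 × 1.1264 = €555.5968 ≈ €555.60.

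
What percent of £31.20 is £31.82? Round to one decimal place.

£31.82 ÷ £31.20 ≈ 102.0%.

102.0%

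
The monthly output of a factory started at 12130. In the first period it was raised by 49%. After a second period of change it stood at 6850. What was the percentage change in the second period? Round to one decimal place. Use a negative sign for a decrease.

-62.1%

After the first period: 12130 × 1.49 = 18073.7.
Second-period multiplier: 6850 ÷ 18073.7 ≈ 0.379.
That is a change of -62.1%.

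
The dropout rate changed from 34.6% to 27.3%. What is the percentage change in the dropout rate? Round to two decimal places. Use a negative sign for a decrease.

-21.10%

The change is 27.3 − 34.6 = -7.3 percentage points.
Relative to the original 34.6%, that is -7.3 ÷ 34.6 ≈ -21.10%.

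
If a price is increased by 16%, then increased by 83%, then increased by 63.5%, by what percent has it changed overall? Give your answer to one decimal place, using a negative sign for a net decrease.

A 16% increase multiplies by 1.16.
Then an 83% increase: 1.16 × 1.83 = 2.1228.
Then a 63.5% increase: 2.1228 × 1.635 = 3.470778.
Overall factor 3.470778, i.e. 247.1%.

247.1%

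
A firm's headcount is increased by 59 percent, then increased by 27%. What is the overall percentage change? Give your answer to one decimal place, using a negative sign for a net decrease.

A 59% increase multiplies by 1.59.
Then a 27% increase: 1.59 × 1.27 = 2.0193.
Overall factor 2.0193, i.e. 101.9%.

101.9%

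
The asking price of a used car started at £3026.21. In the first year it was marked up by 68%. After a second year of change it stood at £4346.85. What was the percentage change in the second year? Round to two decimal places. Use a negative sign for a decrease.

After the first year: £3026.21 × 1.68 = £5084.0328.
Second-year multiplier: £4346.85 ÷ £5084.0328 ≈ 0.855.
That is a change of -14.50%.

-14.50%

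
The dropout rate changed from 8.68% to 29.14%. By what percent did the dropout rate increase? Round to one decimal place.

235.7%

The change is 29.14 − 8.68 = 20.46 percentage points.
Relative to the original 8.68%, that is 20.46 ÷ 8.68 ≈ 235.7%.
So the dropout rate rose by 235.7%.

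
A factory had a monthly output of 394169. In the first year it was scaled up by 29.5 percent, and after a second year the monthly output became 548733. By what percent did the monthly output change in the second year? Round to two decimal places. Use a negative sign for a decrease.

After the first year: 394169 × 1.295 = 510448.855.
Second-year multiplier: 548733 ÷ 510448.855 ≈ 1.075001.
That is a change of 7.50%.

7.50%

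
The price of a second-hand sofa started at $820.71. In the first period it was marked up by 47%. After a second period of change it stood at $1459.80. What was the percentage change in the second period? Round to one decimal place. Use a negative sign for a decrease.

21.0%

After the first period: $820.71 × 1.47 = $1206.4437.
Second-period multiplier: $1459.80 ÷ $1206.4437 ≈ 1.21.
That is a change of 21.0%.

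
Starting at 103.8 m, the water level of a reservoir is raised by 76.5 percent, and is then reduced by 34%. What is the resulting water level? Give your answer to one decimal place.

76.5% increase: 103.8 × 1.765 = 183.207.
After the 34% decrease: 183.207 × 0.66 = 120.91662 ≈ 120.9.

120.9 m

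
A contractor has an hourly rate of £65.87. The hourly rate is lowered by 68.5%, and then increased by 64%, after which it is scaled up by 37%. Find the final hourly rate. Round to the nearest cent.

£46.62

Apply the 68.5% decrease: £65.87 × 0.315 = £20.74905.
64% increase: £20.74905 × 1.64 = £34.028442.
Apply the 37% increase: £34.028442 × 1.37 = £46.61896554 ≈ £46.62.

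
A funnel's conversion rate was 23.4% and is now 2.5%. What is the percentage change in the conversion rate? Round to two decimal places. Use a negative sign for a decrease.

-89.32%

The change is 2.5 − 23.4 = -20.9 percentage points.
Relative to the original 23.4%, that is -20.9 ÷ 23.4 ≈ -89.32%.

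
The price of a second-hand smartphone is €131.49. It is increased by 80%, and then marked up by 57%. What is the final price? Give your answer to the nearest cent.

€371.59

80% increase: €131.49 × 1.8 = €236.682.
57% increase: €236.682 × 1.57 = €371.59074 ≈ €371.59.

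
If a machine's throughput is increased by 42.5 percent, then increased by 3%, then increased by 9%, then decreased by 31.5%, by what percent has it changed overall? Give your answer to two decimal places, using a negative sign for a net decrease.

A 42.5% increase multiplies by 1.425.
Then a 3% increase: 1.425 × 1.03 = 1.46775.
Then a 9% increase: 1.46775 × 1.09 = 1.5998475.
Then a 31.5% decrease: 1.5998475 × 0.685 = 1.0958955375.
Overall factor 1.0958955375, i.e. 9.59%.

9.59%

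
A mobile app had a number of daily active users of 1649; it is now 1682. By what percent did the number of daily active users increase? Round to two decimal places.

2.00%

Change: 1682 − 1649 = 33.
Relative to the original: 33 ÷ 1649 ≈ 2.00%.
So the number of daily active users increased by 2.00%.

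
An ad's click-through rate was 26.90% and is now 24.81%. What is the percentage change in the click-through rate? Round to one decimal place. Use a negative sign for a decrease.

The change is 24.81 − 26.90 = -2.09 percentage points.
Relative to the original 26.90%, that is -2.09 ÷ 26.90 ≈ -7.8%.

-7.8%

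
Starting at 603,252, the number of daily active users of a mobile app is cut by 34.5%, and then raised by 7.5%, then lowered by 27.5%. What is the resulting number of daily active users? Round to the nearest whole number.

Each change multiplies by a factor: 0.655 × 1.075 × 0.725 = 0.510490625.
603,252 × 0.510490625 = 307954.4905125 ≈ 307,954.

307,954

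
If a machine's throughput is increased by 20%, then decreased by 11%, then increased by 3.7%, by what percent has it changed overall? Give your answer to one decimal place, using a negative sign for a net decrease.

A 20% increase multiplies by 1.2.
Then an 11% decrease: 1.2 × 0.89 = 1.068.
Then a 3.7% increase: 1.068 × 1.037 = 1.107516.
Overall factor 1.107516, i.e. 10.8%.

10.8%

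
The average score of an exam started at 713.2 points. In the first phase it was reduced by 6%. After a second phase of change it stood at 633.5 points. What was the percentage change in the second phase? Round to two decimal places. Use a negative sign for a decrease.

After the first phase: 713.2 × 0.94 = 670.408.
Second-phase multiplier: 633.5 ÷ 670.408 ≈ 0.944947.
That is a change of -5.51%.

-5.51%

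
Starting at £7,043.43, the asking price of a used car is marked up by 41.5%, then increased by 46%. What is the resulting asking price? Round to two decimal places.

Each change multiplies by a factor: 1.415 × 1.46 = 2.0659.
£7,043.43 × 2.0659 = £14551.022037 ≈ £14,551.02.

£14,551.02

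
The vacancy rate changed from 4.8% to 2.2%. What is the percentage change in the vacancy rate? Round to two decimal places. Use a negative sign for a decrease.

The change is 2.2 − 4.8 = -2.6 percentage points.
Relative to the original 4.8%, that is -2.6 ÷ 4.8 ≈ -54.17%.

-54.17%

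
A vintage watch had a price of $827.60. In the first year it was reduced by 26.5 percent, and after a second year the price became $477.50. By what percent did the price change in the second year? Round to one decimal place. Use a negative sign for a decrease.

After the first year: $827.60 × 0.735 = $608.286.
Second-year multiplier: $477.50 ÷ $608.286 ≈ 0.78499.
That is a change of -21.5%.

-21.5%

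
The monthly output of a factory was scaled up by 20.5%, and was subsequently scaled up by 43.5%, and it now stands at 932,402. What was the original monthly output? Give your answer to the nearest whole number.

539,218

The overall multiplier applied was 1.205 × 1.435 = 1.729175.
So the original monthly output was 932,402 ÷ 1.729175 ≈ 539,218.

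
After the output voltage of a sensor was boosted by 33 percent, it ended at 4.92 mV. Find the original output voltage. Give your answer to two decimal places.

3.70 mV

The overall multiplier applied was 1.33.
So the original output voltage was 4.92 ÷ 1.33 ≈ 3.70 mV.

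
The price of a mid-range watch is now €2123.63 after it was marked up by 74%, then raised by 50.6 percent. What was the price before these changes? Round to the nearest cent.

€810.41

Undoing the 50.6% increase: €2123.63 ÷ 1.506 ≈ €1410.112882.
Undoing the 74% increase: €1410.112882 ÷ 1.74 ≈ €810.41.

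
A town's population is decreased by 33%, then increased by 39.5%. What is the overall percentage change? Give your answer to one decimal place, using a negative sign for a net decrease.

-6.5%

A 33% decrease multiplies by 0.67.
Then a 39.5% increase: 0.67 × 1.395 = 0.93465.
Overall factor 0.93465, i.e. -6.5%.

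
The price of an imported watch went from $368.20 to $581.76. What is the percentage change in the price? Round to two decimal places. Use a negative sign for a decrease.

Change: $581.76 − $368.20 = $213.56.
Relative to the original: $213.56 ÷ $368.20 ≈ 58.00%.

58.00%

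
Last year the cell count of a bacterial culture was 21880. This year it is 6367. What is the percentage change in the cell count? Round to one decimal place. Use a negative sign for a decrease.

Change: 6367 − 21880 = -15513.
Relative to the original: -15513 ÷ 21880 ≈ -70.9%.

-70.9%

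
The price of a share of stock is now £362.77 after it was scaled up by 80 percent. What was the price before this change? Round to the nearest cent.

£201.54

The overall multiplier applied was 1.8.
So the original price was £362.77 ÷ 1.8 ≈ £201.54.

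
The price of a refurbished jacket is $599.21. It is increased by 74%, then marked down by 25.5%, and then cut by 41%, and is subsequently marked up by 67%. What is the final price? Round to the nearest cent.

Each change multiplies by a factor: 1.74 × 0.745 × 0.59 × 1.67 = 1.27724439.
$599.21 × 1.27724439 = $765.3376109319 ≈ $765.34.

$765.34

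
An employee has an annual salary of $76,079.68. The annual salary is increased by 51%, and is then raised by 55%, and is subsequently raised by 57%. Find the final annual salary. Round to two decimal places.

$279,561.25

51% increase: $76,079.68 × 1.51 = $114880.3168.
Apply the 55% increase: $114880.3168 × 1.55 = $178064.49104.
After the 57% increase: $178064.49104 × 1.57 = $279561.2509328 ≈ $279,561.25.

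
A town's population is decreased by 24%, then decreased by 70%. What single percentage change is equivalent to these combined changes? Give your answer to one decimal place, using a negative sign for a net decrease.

-77.2%

The combined multiplier is 0.76 × 0.3 = 0.228.
That corresponds to a decrease of 77.2%.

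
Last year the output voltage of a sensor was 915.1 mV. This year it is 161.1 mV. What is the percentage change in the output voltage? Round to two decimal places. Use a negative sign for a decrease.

-82.40%

Change: 161.1 − 915.1 = -754.0.
Relative to the original: -754.0 ÷ 915.1 ≈ -82.40%.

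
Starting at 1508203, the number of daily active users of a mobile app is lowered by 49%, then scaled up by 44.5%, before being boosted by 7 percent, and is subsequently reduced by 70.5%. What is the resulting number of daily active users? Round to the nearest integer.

Each change multiplies by a factor: 0.51 × 1.445 × 1.07 × 0.295 = 0.2326182675.
1508203 × 0.2326182675 = 350835.5688983025 ≈ 350836.

350836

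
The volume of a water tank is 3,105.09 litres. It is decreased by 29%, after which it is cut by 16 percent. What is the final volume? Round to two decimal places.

1,851.88 litres

29% decrease: 3,105.09 × 0.71 = 2204.6139.
16% decrease: 2204.6139 × 0.84 = 1851.875676 ≈ 1,851.88.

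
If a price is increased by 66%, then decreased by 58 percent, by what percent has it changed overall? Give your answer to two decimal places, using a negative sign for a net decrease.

The combined multiplier is 1.66 × 0.42 = 0.6972.
That corresponds to a decrease of 30.28%.

-30.28%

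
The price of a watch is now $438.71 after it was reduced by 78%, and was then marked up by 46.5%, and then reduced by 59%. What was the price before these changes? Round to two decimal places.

Undoing the 59% decrease: $438.71 ÷ 0.41 ≈ $1070.02439.
Undoing the 46.5% increase: $1070.02439 ÷ 1.465 ≈ $730.392075.
Undoing the 78% decrease: $730.392075 ÷ 0.22 ≈ $3,319.96.

$3,319.96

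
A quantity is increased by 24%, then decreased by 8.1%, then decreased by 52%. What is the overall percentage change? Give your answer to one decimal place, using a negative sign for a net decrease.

-45.3%

The combined multiplier is 1.24 × 0.919 × 0.48 = 0.5469888.
That corresponds to a decrease of 45.3%.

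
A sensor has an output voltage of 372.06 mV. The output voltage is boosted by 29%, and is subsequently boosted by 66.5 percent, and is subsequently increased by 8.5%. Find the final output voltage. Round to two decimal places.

867.06 mV

Each change multiplies by a factor: 1.29 × 1.665 × 1.085 = 2.33041725.
372.06 × 2.33041725 = 867.055042035 ≈ 867.06.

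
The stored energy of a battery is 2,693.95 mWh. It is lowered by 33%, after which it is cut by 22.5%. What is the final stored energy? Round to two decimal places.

1,398.83 mWh

Each change multiplies by a factor: 0.67 × 0.775 = 0.51925.
2,693.95 × 0.51925 = 1398.8335375 ≈ 1,398.83.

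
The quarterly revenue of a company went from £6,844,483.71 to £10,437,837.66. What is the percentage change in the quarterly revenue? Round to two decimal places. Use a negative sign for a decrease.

Change: £10,437,837.66 − £6,844,483.71 = £3,593,353.95.
Relative to the original: £3,593,353.95 ÷ £6,844,483.71 ≈ 52.50%.

52.50%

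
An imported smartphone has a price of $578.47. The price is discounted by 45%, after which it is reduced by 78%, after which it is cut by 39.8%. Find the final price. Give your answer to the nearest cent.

Each change multiplies by a factor: 0.55 × 0.22 × 0.602 = 0.072842.
$578.47 × 0.072842 = $42.13691174 ≈ $42.14.

$42.14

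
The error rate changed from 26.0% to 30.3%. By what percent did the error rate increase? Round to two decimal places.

16.54%

The change is 30.3 − 26.0 = 4.3 percentage points.
Relative to the original 26.0%, that is 4.3 ÷ 26.0 ≈ 16.54%.
So the error rate rose by 16.54%.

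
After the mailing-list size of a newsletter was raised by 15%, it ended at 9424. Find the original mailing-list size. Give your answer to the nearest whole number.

The overall multiplier applied was 1.15.
So the original mailing-list size was 9424 ÷ 1.15 ≈ 8195.

8195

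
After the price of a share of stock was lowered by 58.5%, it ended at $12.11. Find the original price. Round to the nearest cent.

$29.18

The overall multiplier applied was 0.415.
So the original price was $12.11 ÷ 0.415 ≈ $29.18.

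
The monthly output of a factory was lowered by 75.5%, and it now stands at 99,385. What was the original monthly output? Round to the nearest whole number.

405,653

The overall multiplier applied was 0.245.
So the original monthly output was 99,385 ÷ 0.245 ≈ 405,653.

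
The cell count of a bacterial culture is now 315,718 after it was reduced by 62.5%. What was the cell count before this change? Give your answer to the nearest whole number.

841,915

The overall multiplier applied was 0.375.
So the original cell count was 315,718 ÷ 0.375 ≈ 841,915.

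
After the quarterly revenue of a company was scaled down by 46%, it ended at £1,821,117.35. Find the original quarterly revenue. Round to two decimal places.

The overall multiplier applied was 0.54.
So the original quarterly revenue was £1,821,117.35 ÷ 0.54 ≈ £3,372,439.54.

£3,372,439.54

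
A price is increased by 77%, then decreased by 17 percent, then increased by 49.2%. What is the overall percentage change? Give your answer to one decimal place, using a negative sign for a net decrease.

A 77% increase multiplies by 1.77.
Then a 17% decrease: 1.77 × 0.83 = 1.4691.
Then a 49.2% increase: 1.4691 × 1.492 = 2.1918972.
Overall factor 2.1918972, i.e. 119.2%.

119.2%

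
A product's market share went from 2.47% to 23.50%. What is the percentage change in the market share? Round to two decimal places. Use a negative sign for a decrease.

The change is 23.50 − 2.47 = 21.03 percentage points.
Relative to the original 2.47%, that is 21.03 ÷ 2.47 ≈ 851.42%.

851.42%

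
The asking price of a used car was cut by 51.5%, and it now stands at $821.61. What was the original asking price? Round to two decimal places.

$1,694.04

The overall multiplier applied was 0.485.
So the original asking price was $821.61 ÷ 0.485 ≈ $1,694.04.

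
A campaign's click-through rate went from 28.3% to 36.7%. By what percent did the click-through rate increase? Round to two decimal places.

29.68%

The change is 36.7 − 28.3 = 8.4 percentage points.
Relative to the original 28.3%, that is 8.4 ÷ 28.3 ≈ 29.68%.
So the click-through rate rose by 29.68%.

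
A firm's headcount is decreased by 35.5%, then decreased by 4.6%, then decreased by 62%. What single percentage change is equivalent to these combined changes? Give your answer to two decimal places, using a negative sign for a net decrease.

A 35.5% decrease multiplies by 0.645.
Then a 4.6% decrease: 0.645 × 0.954 = 0.61533.
Then a 62% decrease: 0.61533 × 0.38 = 0.2338254.
Overall factor 0.2338254, i.e. -76.62%.

-76.62%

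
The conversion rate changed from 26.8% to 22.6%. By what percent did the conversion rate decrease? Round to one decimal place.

The change is 22.6 − 26.8 = -4.2 percentage points.
Relative to the original 26.8%, that is -4.2 ÷ 26.8 ≈ -15.7%.
So the conversion rate fell by 15.7%.

15.7%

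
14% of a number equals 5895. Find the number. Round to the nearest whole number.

42107

5895 ÷ 0.14 ≈ 42107.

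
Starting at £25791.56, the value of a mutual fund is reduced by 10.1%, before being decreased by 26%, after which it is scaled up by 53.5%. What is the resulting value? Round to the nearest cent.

Each change multiplies by a factor: 0.899 × 0.74 × 1.535 = 1.0211741.
£25791.56 × 1.0211741 = £26337.673070596 ≈ £26337.67.

£26337.67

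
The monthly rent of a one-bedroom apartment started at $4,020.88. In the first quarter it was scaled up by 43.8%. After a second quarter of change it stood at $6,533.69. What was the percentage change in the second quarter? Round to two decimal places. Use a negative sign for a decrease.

13.00%

After the first quarter: $4,020.88 × 1.438 = $5782.02544.
Second-quarter multiplier: $6,533.69 ÷ $5782.02544 ≈ 1.13.
That is a change of 13.00%.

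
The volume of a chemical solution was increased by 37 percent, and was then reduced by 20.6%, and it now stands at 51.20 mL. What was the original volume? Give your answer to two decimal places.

47.07 mL

The overall multiplier applied was 1.37 × 0.794 = 1.08778.
So the original volume was 51.20 ÷ 1.08778 ≈ 47.07 mL.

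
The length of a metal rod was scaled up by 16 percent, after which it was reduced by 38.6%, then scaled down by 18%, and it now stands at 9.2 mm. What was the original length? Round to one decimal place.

15.8 mm

The overall multiplier applied was 1.16 × 0.614 × 0.82 = 0.5840368.
So the original length was 9.2 ÷ 0.5840368 ≈ 15.8 mm.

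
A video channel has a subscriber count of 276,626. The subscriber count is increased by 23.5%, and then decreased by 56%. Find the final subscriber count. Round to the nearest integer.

150,319

Each change multiplies by a factor: 1.235 × 0.44 = 0.5434.
276,626 × 0.5434 = 150318.5684 ≈ 150,319.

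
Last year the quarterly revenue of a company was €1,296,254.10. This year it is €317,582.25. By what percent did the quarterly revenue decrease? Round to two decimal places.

Change: €317,582.25 − €1,296,254.10 = -€978,671.85.
Relative to the original: -€978,671.85 ÷ €1,296,254.10 ≈ -75.50%.
So the quarterly revenue decreased by 75.50%.

75.50%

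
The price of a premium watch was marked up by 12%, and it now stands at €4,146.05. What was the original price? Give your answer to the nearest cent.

€3,701.83

The overall multiplier applied was 1.12.
So the original price was €4,146.05 ÷ 1.12 ≈ €3,701.83.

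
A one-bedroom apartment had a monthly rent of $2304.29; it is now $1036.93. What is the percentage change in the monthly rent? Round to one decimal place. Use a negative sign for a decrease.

-55.0%

Change: $1036.93 − $2304.29 = -$1267.36.
Relative to the original: -$1267.36 ÷ $2304.29 ≈ -55.0%.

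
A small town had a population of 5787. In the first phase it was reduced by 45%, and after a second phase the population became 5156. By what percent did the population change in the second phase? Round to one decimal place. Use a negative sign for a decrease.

62.0%

After the first phase: 5787 × 0.55 = 3182.85.
Second-phase multiplier: 5156 ÷ 3182.85 ≈ 1.61993.
That is a change of 62.0%.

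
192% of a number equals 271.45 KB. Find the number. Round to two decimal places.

271.45 KB ÷ 1.92 ≈ 141.38 KB.

141.38 KB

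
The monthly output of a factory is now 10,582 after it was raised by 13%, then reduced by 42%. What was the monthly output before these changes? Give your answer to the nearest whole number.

16,146

The overall multiplier applied was 1.13 × 0.58 = 0.6554.
So the original monthly output was 10,582 ÷ 0.6554 ≈ 16,146.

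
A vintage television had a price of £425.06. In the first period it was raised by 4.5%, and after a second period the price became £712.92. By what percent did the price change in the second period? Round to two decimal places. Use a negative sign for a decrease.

After the first period: £425.06 × 1.045 = £444.1877.
Second-period multiplier: £712.92 ÷ £444.1877 ≈ 1.604997.
That is a change of 60.50%.

60.50%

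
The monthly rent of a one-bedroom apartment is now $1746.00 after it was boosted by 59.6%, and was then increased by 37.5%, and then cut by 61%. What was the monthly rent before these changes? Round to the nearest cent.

The overall multiplier applied was 1.596 × 1.375 × 0.39 = 0.855855.
So the original monthly rent was $1746.00 ÷ 0.855855 ≈ $2040.07.

$2040.07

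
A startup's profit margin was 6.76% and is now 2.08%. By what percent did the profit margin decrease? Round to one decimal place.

The change is 2.08 − 6.76 = -4.68 percentage points.
Relative to the original 6.76%, that is -4.68 ÷ 6.76 ≈ -69.2%.
So the profit margin fell by 69.2%.

69.2%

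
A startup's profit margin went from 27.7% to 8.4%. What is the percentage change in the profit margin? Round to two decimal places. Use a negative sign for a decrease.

The change is 8.4 − 27.7 = -19.3 percentage points.
Relative to the original 27.7%, that is -19.3 ÷ 27.7 ≈ -69.68%.

-69.68%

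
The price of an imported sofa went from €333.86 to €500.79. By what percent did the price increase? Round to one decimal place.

50.0%

Change: €500.79 − €333.86 = €166.93.
Relative to the original: €166.93 ÷ €333.86 = 50.0%.
So the price increased by 50.0%.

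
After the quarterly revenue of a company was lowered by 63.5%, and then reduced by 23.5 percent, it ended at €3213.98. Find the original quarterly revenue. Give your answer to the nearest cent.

The overall multiplier applied was 0.365 × 0.765 = 0.279225.
So the original quarterly revenue was €3213.98 ÷ 0.279225 ≈ €11510.36.

€11510.36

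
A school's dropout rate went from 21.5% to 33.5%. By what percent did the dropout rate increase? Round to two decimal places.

The change is 33.5 − 21.5 = 12.0 percentage points.
Relative to the original 21.5%, that is 12.0 ÷ 21.5 ≈ 55.81%.
So the dropout rate rose by 55.81%.

55.81%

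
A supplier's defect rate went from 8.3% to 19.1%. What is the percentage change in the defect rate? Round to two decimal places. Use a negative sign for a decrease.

130.12%

The change is 19.1 − 8.3 = 10.8 percentage points.
Relative to the original 8.3%, that is 10.8 ÷ 8.3 ≈ 130.12%.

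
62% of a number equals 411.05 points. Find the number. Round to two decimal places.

411.05 points ÷ 0.62 ≈ 662.98 points.

662.98 points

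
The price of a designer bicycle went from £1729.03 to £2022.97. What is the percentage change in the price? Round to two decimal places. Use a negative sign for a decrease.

17.00%

Change: £2022.97 − £1729.03 = £293.94.
Relative to the original: £293.94 ÷ £1729.03 ≈ 17.00%.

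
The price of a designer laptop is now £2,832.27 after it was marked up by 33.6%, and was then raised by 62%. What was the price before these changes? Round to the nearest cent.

Undoing the 62% increase: £2,832.27 ÷ 1.62 ≈ £1748.314815.
Undoing the 33.6% increase: £1748.314815 ÷ 1.336 ≈ £1,308.62.

£1,308.62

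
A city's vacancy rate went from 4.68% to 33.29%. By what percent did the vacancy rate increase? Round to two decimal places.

611.32%

The change is 33.29 − 4.68 = 28.61 percentage points.
Relative to the original 4.68%, that is 28.61 ÷ 4.68 ≈ 611.32%.
So the vacancy rate rose by 611.32%.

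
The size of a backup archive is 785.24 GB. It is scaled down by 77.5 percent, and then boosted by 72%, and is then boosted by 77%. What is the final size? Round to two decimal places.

537.88 GB

Each change multiplies by a factor: 0.225 × 1.72 × 1.77 = 0.68499.
785.24 × 0.68499 = 537.8815476 ≈ 537.88.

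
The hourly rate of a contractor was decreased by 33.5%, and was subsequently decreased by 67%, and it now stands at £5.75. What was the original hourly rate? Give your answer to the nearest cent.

£26.20

The overall multiplier applied was 0.665 × 0.33 = 0.21945.
So the original hourly rate was £5.75 ÷ 0.21945 ≈ £26.20.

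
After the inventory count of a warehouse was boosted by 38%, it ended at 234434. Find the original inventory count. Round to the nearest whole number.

The overall multiplier applied was 1.38.
So the original inventory count was 234434 ÷ 1.38 ≈ 169880.

169880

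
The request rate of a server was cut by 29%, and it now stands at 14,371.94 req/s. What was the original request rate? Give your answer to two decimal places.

20,242.17 req/s

The overall multiplier applied was 0.71.
So the original request rate was 14,371.94 ÷ 0.71 ≈ 20,242.17 req/s.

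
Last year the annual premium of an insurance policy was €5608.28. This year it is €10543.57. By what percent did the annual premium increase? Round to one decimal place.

88.0%

Change: €10543.57 − €5608.28 = €4935.29.
Relative to the original: €4935.29 ÷ €5608.28 ≈ 88.0%.
So the annual premium increased by 88.0%.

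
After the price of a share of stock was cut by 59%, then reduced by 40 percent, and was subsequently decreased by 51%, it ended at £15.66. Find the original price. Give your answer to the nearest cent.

£129.92

The overall multiplier applied was 0.41 × 0.6 × 0.49 = 0.12054.
So the original price was £15.66 ÷ 0.12054 ≈ £129.92.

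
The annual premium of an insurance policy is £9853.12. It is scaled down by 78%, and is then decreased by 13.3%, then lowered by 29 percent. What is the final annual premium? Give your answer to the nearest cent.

£1334.36

After the 78% decrease: £9853.12 × 0.22 = £2167.6864.
13.3% decrease: £2167.6864 × 0.867 = £1879.3841088.
After the 29% decrease: £1879.3841088 × 0.71 = £1334.362717248 ≈ £1334.36.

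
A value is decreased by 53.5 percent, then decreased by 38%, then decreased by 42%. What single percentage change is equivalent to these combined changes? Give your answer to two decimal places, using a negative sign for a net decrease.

The combined multiplier is 0.465 × 0.62 × 0.58 = 0.167214.
That corresponds to a decrease of 83.28%.

-83.28%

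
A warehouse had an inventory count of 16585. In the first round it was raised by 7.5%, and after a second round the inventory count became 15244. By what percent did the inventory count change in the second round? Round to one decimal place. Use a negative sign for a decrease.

After the first round: 16585 × 1.075 = 17828.875.
Second-round multiplier: 15244 ÷ 17828.875 ≈ 0.85502.
That is a change of -14.5%.

-14.5%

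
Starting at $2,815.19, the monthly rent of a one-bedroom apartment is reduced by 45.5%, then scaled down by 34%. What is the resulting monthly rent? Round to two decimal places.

Each change multiplies by a factor: 0.545 × 0.66 = 0.3597.
$2,815.19 × 0.3597 = $1012.623843 ≈ $1,012.62.

$1,012.62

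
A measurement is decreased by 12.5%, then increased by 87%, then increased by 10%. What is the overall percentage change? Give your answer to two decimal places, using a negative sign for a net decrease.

79.99%

The combined multiplier is 0.875 × 1.87 × 1.1 = 1.799875.
That corresponds to an increase of 79.99%.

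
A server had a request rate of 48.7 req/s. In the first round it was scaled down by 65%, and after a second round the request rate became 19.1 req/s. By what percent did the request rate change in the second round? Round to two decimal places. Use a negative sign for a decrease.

12.06%

After the first round: 48.7 × 0.35 = 17.045.
Second-round multiplier: 19.1 ÷ 17.045 ≈ 1.120563.
That is a change of 12.06%.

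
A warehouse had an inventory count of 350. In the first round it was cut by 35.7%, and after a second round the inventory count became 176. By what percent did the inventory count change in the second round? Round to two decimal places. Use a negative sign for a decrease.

After the first round: 350 × 0.643 = 225.05.
Second-round multiplier: 176 ÷ 225.05 ≈ 0.782048.
That is a change of -21.80%.

-21.80%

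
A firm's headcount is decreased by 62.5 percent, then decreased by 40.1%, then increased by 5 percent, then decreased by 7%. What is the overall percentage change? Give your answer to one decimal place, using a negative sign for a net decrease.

A 62.5% decrease multiplies by 0.375.
Then a 40.1% decrease: 0.375 × 0.599 = 0.224625.
Then a 5% increase: 0.224625 × 1.05 = 0.23585625.
Then a 7% decrease: 0.23585625 × 0.93 = 0.2193463125.
Overall factor 0.2193463125, i.e. -78.1%.

-78.1%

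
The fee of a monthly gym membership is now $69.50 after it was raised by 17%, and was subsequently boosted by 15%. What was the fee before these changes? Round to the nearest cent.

The overall multiplier applied was 1.17 × 1.15 = 1.3455.
So the original fee was $69.50 ÷ 1.3455 ≈ $51.65.

$51.65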